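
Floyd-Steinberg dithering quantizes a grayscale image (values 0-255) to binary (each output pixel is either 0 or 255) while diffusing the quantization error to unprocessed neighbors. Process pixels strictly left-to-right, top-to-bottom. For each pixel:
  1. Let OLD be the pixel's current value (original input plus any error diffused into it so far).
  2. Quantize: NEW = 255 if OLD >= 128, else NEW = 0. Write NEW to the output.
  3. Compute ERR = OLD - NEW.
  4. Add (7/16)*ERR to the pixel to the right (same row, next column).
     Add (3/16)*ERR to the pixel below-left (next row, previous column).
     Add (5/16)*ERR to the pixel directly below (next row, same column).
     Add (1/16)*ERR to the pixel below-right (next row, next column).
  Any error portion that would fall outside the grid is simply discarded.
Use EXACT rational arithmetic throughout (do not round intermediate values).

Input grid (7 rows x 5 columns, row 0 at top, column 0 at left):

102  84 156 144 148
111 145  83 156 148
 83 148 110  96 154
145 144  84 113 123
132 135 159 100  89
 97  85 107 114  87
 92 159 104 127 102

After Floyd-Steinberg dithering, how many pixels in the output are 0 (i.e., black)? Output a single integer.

Answer: 19

Derivation:
(0,0): OLD=102 → NEW=0, ERR=102
(0,1): OLD=1029/8 → NEW=255, ERR=-1011/8
(0,2): OLD=12891/128 → NEW=0, ERR=12891/128
(0,3): OLD=385149/2048 → NEW=255, ERR=-137091/2048
(0,4): OLD=3890027/32768 → NEW=0, ERR=3890027/32768
(1,0): OLD=15255/128 → NEW=0, ERR=15255/128
(1,1): OLD=187297/1024 → NEW=255, ERR=-73823/1024
(1,2): OLD=2047413/32768 → NEW=0, ERR=2047413/32768
(1,3): OLD=25030929/131072 → NEW=255, ERR=-8392431/131072
(1,4): OLD=320658195/2097152 → NEW=255, ERR=-214115565/2097152
(2,0): OLD=1748603/16384 → NEW=0, ERR=1748603/16384
(2,1): OLD=100310905/524288 → NEW=255, ERR=-33382535/524288
(2,2): OLD=714355627/8388608 → NEW=0, ERR=714355627/8388608
(2,3): OLD=13154564305/134217728 → NEW=0, ERR=13154564305/134217728
(2,4): OLD=345683601783/2147483648 → NEW=255, ERR=-201924728457/2147483648
(3,0): OLD=1395977035/8388608 → NEW=255, ERR=-743118005/8388608
(3,1): OLD=7246637807/67108864 → NEW=0, ERR=7246637807/67108864
(3,2): OLD=369907769845/2147483648 → NEW=255, ERR=-177700560395/2147483648
(3,3): OLD=408526564045/4294967296 → NEW=0, ERR=408526564045/4294967296
(3,4): OLD=9713880360033/68719476736 → NEW=255, ERR=-7809586207647/68719476736
(4,0): OLD=133749113989/1073741824 → NEW=0, ERR=133749113989/1073741824
(4,1): OLD=6947174434181/34359738368 → NEW=255, ERR=-1814558849659/34359738368
(4,2): OLD=74008133723243/549755813888 → NEW=255, ERR=-66179598818197/549755813888
(4,3): OLD=444887699037573/8796093022208 → NEW=0, ERR=444887699037573/8796093022208
(4,4): OLD=11478377587157283/140737488355328 → NEW=0, ERR=11478377587157283/140737488355328
(5,0): OLD=69282495636399/549755813888 → NEW=0, ERR=69282495636399/549755813888
(5,1): OLD=478710709138765/4398046511104 → NEW=0, ERR=478710709138765/4398046511104
(5,2): OLD=17336629308107061/140737488355328 → NEW=0, ERR=17336629308107061/140737488355328
(5,3): OLD=107786438825971739/562949953421312 → NEW=255, ERR=-35765799296462821/562949953421312
(5,4): OLD=791306104568776889/9007199254740992 → NEW=0, ERR=791306104568776889/9007199254740992
(6,0): OLD=10681356417217343/70368744177664 → NEW=255, ERR=-7262673348086977/70368744177664
(6,1): OLD=402698663772178481/2251799813685248 → NEW=255, ERR=-171510288717559759/2251799813685248
(6,2): OLD=3749263505119393067/36028797018963968 → NEW=0, ERR=3749263505119393067/36028797018963968
(6,3): OLD=101944154661203162009/576460752303423488 → NEW=255, ERR=-45053337176169827431/576460752303423488
(6,4): OLD=842004362508429016175/9223372036854775808 → NEW=0, ERR=842004362508429016175/9223372036854775808
Output grid:
  Row 0: .#.#.  (3 black, running=3)
  Row 1: .#.##  (2 black, running=5)
  Row 2: .#..#  (3 black, running=8)
  Row 3: #.#.#  (2 black, running=10)
  Row 4: .##..  (3 black, running=13)
  Row 5: ...#.  (4 black, running=17)
  Row 6: ##.#.  (2 black, running=19)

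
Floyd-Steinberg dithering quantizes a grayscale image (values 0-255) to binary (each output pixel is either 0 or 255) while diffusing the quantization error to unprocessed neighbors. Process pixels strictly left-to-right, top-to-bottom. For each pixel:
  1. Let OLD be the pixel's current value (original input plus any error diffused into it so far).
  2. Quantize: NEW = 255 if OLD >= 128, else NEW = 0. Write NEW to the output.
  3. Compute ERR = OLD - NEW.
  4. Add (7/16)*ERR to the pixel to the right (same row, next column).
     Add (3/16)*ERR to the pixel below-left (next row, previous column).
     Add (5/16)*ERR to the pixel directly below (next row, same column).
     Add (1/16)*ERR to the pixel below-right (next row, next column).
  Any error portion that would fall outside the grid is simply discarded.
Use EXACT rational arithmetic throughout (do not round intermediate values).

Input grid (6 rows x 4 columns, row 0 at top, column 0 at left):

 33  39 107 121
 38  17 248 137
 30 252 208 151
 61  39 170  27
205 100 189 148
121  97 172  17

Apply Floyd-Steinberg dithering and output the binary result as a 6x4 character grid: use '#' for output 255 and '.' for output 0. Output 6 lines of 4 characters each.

(0,0): OLD=33 → NEW=0, ERR=33
(0,1): OLD=855/16 → NEW=0, ERR=855/16
(0,2): OLD=33377/256 → NEW=255, ERR=-31903/256
(0,3): OLD=272295/4096 → NEW=0, ERR=272295/4096
(1,0): OLD=14933/256 → NEW=0, ERR=14933/256
(1,1): OLD=77651/2048 → NEW=0, ERR=77651/2048
(1,2): OLD=15823567/65536 → NEW=255, ERR=-888113/65536
(1,3): OLD=151054553/1048576 → NEW=255, ERR=-116332327/1048576
(2,0): OLD=1813313/32768 → NEW=0, ERR=1813313/32768
(2,1): OLD=303210203/1048576 → NEW=255, ERR=35823323/1048576
(2,2): OLD=420016935/2097152 → NEW=255, ERR=-114756825/2097152
(2,3): OLD=3071678571/33554432 → NEW=0, ERR=3071678571/33554432
(3,0): OLD=1421010225/16777216 → NEW=0, ERR=1421010225/16777216
(3,1): OLD=21456172655/268435456 → NEW=0, ERR=21456172655/268435456
(3,2): OLD=889784337297/4294967296 → NEW=255, ERR=-205432323183/4294967296
(3,3): OLD=2148251917431/68719476736 → NEW=0, ERR=2148251917431/68719476736
(4,0): OLD=1058517631645/4294967296 → NEW=255, ERR=-36699028835/4294967296
(4,1): OLD=4039514966103/34359738368 → NEW=0, ERR=4039514966103/34359738368
(4,2): OLD=259863857272439/1099511627776 → NEW=255, ERR=-20511607810441/1099511627776
(4,3): OLD=2579331758560113/17592186044416 → NEW=255, ERR=-1906675682765967/17592186044416
(5,0): OLD=77171037225357/549755813888 → NEW=255, ERR=-63016695316083/549755813888
(5,1): OLD=1399600931646587/17592186044416 → NEW=0, ERR=1399600931646587/17592186044416
(5,2): OLD=1653693078289703/8796093022208 → NEW=255, ERR=-589310642373337/8796093022208
(5,3): OLD=-13326838527942457/281474976710656 → NEW=0, ERR=-13326838527942457/281474976710656
Row 0: ..#.
Row 1: ..##
Row 2: .##.
Row 3: ..#.
Row 4: #.##
Row 5: #.#.

Answer: ..#.
..##
.##.
..#.
#.##
#.#.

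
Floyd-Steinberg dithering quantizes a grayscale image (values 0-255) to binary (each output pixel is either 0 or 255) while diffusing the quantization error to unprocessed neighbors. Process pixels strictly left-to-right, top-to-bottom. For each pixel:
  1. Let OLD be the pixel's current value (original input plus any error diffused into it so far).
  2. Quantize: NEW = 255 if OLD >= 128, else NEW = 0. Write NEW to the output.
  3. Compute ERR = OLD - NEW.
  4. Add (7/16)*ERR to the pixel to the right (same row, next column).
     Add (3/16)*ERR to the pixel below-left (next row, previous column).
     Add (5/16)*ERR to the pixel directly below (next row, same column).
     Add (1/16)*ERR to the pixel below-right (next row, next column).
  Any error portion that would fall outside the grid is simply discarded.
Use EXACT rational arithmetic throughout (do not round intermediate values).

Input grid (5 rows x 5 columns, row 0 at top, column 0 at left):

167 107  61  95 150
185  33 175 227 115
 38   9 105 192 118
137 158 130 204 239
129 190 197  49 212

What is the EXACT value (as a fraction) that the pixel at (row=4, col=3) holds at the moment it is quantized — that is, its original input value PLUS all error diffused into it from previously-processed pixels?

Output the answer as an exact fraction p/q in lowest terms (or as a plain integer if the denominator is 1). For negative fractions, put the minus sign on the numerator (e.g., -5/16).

Answer: -2706831602943/2199023255552

Derivation:
(0,0): OLD=167 → NEW=255, ERR=-88
(0,1): OLD=137/2 → NEW=0, ERR=137/2
(0,2): OLD=2911/32 → NEW=0, ERR=2911/32
(0,3): OLD=69017/512 → NEW=255, ERR=-61543/512
(0,4): OLD=797999/8192 → NEW=0, ERR=797999/8192
(1,0): OLD=5451/32 → NEW=255, ERR=-2709/32
(1,1): OLD=7405/256 → NEW=0, ERR=7405/256
(1,2): OLD=1620593/8192 → NEW=255, ERR=-468367/8192
(1,3): OLD=6172637/32768 → NEW=255, ERR=-2183203/32768
(1,4): OLD=57031927/524288 → NEW=0, ERR=57031927/524288
(2,0): OLD=69503/4096 → NEW=0, ERR=69503/4096
(2,1): OLD=1238885/131072 → NEW=0, ERR=1238885/131072
(2,2): OLD=168996719/2097152 → NEW=0, ERR=168996719/2097152
(2,3): OLD=7491284189/33554432 → NEW=255, ERR=-1065095971/33554432
(2,4): OLD=71909712587/536870912 → NEW=255, ERR=-64992369973/536870912
(3,0): OLD=302146959/2097152 → NEW=255, ERR=-232626801/2097152
(3,1): OLD=2157449571/16777216 → NEW=255, ERR=-2120740509/16777216
(3,2): OLD=50744455601/536870912 → NEW=0, ERR=50744455601/536870912
(3,3): OLD=233829527305/1073741824 → NEW=255, ERR=-39974637815/1073741824
(3,4): OLD=3142159499469/17179869184 → NEW=255, ERR=-1238707142451/17179869184
(4,0): OLD=18960880257/268435456 → NEW=0, ERR=18960880257/268435456
(4,1): OLD=1650902320385/8589934592 → NEW=255, ERR=-539531000575/8589934592
(4,2): OLD=25313102829871/137438953472 → NEW=255, ERR=-9733830305489/137438953472
(4,3): OLD=-2706831602943/2199023255552 → NEW=0, ERR=-2706831602943/2199023255552
Target (4,3): original=49, with diffused error = -2706831602943/2199023255552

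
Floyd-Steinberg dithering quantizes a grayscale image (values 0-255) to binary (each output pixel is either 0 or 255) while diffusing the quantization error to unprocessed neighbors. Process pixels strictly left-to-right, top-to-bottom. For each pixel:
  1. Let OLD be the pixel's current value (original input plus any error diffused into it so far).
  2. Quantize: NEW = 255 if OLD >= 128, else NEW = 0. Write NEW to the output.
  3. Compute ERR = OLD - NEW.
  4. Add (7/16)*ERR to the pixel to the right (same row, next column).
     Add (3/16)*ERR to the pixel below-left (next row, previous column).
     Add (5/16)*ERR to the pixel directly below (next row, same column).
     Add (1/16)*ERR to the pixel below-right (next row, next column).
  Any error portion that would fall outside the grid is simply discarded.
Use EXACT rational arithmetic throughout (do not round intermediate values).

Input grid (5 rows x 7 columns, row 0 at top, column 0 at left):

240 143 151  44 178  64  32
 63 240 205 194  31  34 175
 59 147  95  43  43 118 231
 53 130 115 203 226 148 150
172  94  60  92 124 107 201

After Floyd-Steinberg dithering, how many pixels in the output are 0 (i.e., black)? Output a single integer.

(0,0): OLD=240 → NEW=255, ERR=-15
(0,1): OLD=2183/16 → NEW=255, ERR=-1897/16
(0,2): OLD=25377/256 → NEW=0, ERR=25377/256
(0,3): OLD=357863/4096 → NEW=0, ERR=357863/4096
(0,4): OLD=14170449/65536 → NEW=255, ERR=-2541231/65536
(0,5): OLD=49320247/1048576 → NEW=0, ERR=49320247/1048576
(0,6): OLD=882112641/16777216 → NEW=0, ERR=882112641/16777216
(1,0): OLD=9237/256 → NEW=0, ERR=9237/256
(1,1): OLD=484115/2048 → NEW=255, ERR=-38125/2048
(1,2): OLD=15519247/65536 → NEW=255, ERR=-1192433/65536
(1,3): OLD=55644643/262144 → NEW=255, ERR=-11202077/262144
(1,4): OLD=242710729/16777216 → NEW=0, ERR=242710729/16777216
(1,5): OLD=8383591577/134217728 → NEW=0, ERR=8383591577/134217728
(1,6): OLD=476092276695/2147483648 → NEW=255, ERR=-71516053545/2147483648
(2,0): OLD=2188417/32768 → NEW=0, ERR=2188417/32768
(2,1): OLD=177465883/1048576 → NEW=255, ERR=-89920997/1048576
(2,2): OLD=715048977/16777216 → NEW=0, ERR=715048977/16777216
(2,3): OLD=6693136073/134217728 → NEW=0, ERR=6693136073/134217728
(2,4): OLD=84158744921/1073741824 → NEW=0, ERR=84158744921/1073741824
(2,5): OLD=5719877695155/34359738368 → NEW=255, ERR=-3041855588685/34359738368
(2,6): OLD=102125519047445/549755813888 → NEW=255, ERR=-38062213493995/549755813888
(3,0): OLD=969576177/16777216 → NEW=0, ERR=969576177/16777216
(3,1): OLD=18877789597/134217728 → NEW=255, ERR=-15347731043/134217728
(3,2): OLD=88348990951/1073741824 → NEW=0, ERR=88348990951/1073741824
(3,3): OLD=1167980298305/4294967296 → NEW=255, ERR=72763637825/4294967296
(3,4): OLD=134372852912881/549755813888 → NEW=255, ERR=-5814879628559/549755813888
(3,5): OLD=473335899854819/4398046511104 → NEW=0, ERR=473335899854819/4398046511104
(3,6): OLD=11956816870521853/70368744177664 → NEW=255, ERR=-5987212894782467/70368744177664
(4,0): OLD=362107041407/2147483648 → NEW=255, ERR=-185501288833/2147483648
(4,1): OLD=1357687597683/34359738368 → NEW=0, ERR=1357687597683/34359738368
(4,2): OLD=54442308730013/549755813888 → NEW=0, ERR=54442308730013/549755813888
(4,3): OLD=632347745921231/4398046511104 → NEW=255, ERR=-489154114410289/4398046511104
(4,4): OLD=3281783978356605/35184372088832 → NEW=0, ERR=3281783978356605/35184372088832
(4,5): OLD=185577194440735805/1125899906842624 → NEW=255, ERR=-101527281804133315/1125899906842624
(4,6): OLD=2552400086557181883/18014398509481984 → NEW=255, ERR=-2041271533360724037/18014398509481984
Output grid:
  Row 0: ##..#..  (4 black, running=4)
  Row 1: .###..#  (3 black, running=7)
  Row 2: .#...##  (4 black, running=11)
  Row 3: .#.##.#  (3 black, running=14)
  Row 4: #..#.##  (3 black, running=17)

Answer: 17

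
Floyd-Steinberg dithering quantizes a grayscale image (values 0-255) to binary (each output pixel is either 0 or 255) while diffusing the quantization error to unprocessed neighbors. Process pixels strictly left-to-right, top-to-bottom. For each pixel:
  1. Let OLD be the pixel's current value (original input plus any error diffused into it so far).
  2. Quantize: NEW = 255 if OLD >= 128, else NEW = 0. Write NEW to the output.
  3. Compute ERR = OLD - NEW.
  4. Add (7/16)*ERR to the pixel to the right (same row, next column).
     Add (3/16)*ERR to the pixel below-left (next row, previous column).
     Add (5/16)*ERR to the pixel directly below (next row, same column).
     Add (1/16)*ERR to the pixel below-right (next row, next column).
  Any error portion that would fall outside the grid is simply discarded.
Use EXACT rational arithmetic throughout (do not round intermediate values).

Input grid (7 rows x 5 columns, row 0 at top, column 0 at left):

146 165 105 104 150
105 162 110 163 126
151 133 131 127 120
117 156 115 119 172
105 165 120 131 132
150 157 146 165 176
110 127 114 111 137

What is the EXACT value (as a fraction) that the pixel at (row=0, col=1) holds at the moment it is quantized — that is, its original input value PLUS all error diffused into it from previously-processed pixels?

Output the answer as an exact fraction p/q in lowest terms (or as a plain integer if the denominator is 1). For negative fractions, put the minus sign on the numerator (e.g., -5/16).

Answer: 1877/16

Derivation:
(0,0): OLD=146 → NEW=255, ERR=-109
(0,1): OLD=1877/16 → NEW=0, ERR=1877/16
Target (0,1): original=165, with diffused error = 1877/16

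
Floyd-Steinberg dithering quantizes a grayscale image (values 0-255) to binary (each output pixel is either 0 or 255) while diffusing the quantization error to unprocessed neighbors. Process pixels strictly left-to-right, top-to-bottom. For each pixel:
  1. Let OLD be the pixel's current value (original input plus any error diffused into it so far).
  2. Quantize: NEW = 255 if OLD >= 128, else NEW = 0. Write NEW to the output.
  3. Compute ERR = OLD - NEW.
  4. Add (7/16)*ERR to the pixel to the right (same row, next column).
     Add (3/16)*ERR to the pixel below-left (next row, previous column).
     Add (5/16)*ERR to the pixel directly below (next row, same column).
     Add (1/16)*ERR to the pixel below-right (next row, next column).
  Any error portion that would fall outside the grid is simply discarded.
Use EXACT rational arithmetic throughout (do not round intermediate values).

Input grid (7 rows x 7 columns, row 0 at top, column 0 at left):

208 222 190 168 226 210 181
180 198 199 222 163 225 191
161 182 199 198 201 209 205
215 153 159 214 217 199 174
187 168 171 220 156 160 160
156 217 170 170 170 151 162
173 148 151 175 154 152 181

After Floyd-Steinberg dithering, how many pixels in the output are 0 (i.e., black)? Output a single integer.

Answer: 13

Derivation:
(0,0): OLD=208 → NEW=255, ERR=-47
(0,1): OLD=3223/16 → NEW=255, ERR=-857/16
(0,2): OLD=42641/256 → NEW=255, ERR=-22639/256
(0,3): OLD=529655/4096 → NEW=255, ERR=-514825/4096
(0,4): OLD=11207361/65536 → NEW=255, ERR=-5504319/65536
(0,5): OLD=181670727/1048576 → NEW=255, ERR=-85716153/1048576
(0,6): OLD=2436663025/16777216 → NEW=255, ERR=-1841527055/16777216
(1,0): OLD=39749/256 → NEW=255, ERR=-25531/256
(1,1): OLD=241891/2048 → NEW=0, ERR=241891/2048
(1,2): OLD=12853151/65536 → NEW=255, ERR=-3858529/65536
(1,3): OLD=35569907/262144 → NEW=255, ERR=-31276813/262144
(1,4): OLD=1029646265/16777216 → NEW=0, ERR=1029646265/16777216
(1,5): OLD=26907261193/134217728 → NEW=255, ERR=-7318259447/134217728
(1,6): OLD=274308810855/2147483648 → NEW=0, ERR=274308810855/2147483648
(2,0): OLD=4980081/32768 → NEW=255, ERR=-3375759/32768
(2,1): OLD=164171243/1048576 → NEW=255, ERR=-103215637/1048576
(2,2): OLD=2056000641/16777216 → NEW=0, ERR=2056000641/16777216
(2,3): OLD=29817399993/134217728 → NEW=255, ERR=-4408120647/134217728
(2,4): OLD=202002356361/1073741824 → NEW=255, ERR=-71801808759/1073741824
(2,5): OLD=6545220395011/34359738368 → NEW=255, ERR=-2216512888829/34359738368
(2,6): OLD=117255582075205/549755813888 → NEW=255, ERR=-22932150466235/549755813888
(3,0): OLD=2757333089/16777216 → NEW=255, ERR=-1520856991/16777216
(3,1): OLD=13303494093/134217728 → NEW=0, ERR=13303494093/134217728
(3,2): OLD=245189210423/1073741824 → NEW=255, ERR=-28614954697/1073741824
(3,3): OLD=804010277841/4294967296 → NEW=255, ERR=-291206382639/4294967296
(3,4): OLD=83723147232353/549755813888 → NEW=255, ERR=-56464585309087/549755813888
(3,5): OLD=536145202833075/4398046511104 → NEW=0, ERR=536145202833075/4398046511104
(3,6): OLD=14796178238325549/70368744177664 → NEW=255, ERR=-3147851526978771/70368744177664
(4,0): OLD=380655644815/2147483648 → NEW=255, ERR=-166952685425/2147483648
(4,1): OLD=5301687352259/34359738368 → NEW=255, ERR=-3460045931581/34359738368
(4,2): OLD=61626271206733/549755813888 → NEW=0, ERR=61626271206733/549755813888
(4,3): OLD=998053832855903/4398046511104 → NEW=255, ERR=-123448027475617/4398046511104
(4,4): OLD=4582522379849837/35184372088832 → NEW=255, ERR=-4389492502802323/35184372088832
(4,5): OLD=144911684781733869/1125899906842624 → NEW=255, ERR=-142192791463135251/1125899906842624
(4,6): OLD=1772379271042136203/18014398509481984 → NEW=0, ERR=1772379271042136203/18014398509481984
(5,0): OLD=62025554337785/549755813888 → NEW=0, ERR=62025554337785/549755813888
(5,1): OLD=1104133158904275/4398046511104 → NEW=255, ERR=-17368701427245/4398046511104
(5,2): OLD=6746463243406133/35184372088832 → NEW=255, ERR=-2225551639246027/35184372088832
(5,3): OLD=32980156678350057/281474976710656 → NEW=0, ERR=32980156678350057/281474976710656
(5,4): OLD=2825392263734203491/18014398509481984 → NEW=255, ERR=-1768279356183702429/18014398509481984
(5,5): OLD=11419562820131677747/144115188075855872 → NEW=0, ERR=11419562820131677747/144115188075855872
(5,6): OLD=506178000767944300445/2305843009213693952 → NEW=255, ERR=-81811966581547657315/2305843009213693952
(6,0): OLD=14602708811965537/70368744177664 → NEW=255, ERR=-3341320953338783/70368744177664
(6,1): OLD=136440404544917589/1125899906842624 → NEW=0, ERR=136440404544917589/1125899906842624
(6,2): OLD=3710484237041664351/18014398509481984 → NEW=255, ERR=-883187382876241569/18014398509481984
(6,3): OLD=24183666887821404673/144115188075855872 → NEW=255, ERR=-12565706071521842687/144115188075855872
(6,4): OLD=30944154418827266883/288230376151711744 → NEW=0, ERR=30944154418827266883/288230376151711744
(6,5): OLD=7782472214136407973615/36893488147419103232 → NEW=255, ERR=-1625367263455463350545/36893488147419103232
(6,6): OLD=91844421586167376424089/590295810358705651712 → NEW=255, ERR=-58681010055302564762471/590295810358705651712
Output grid:
  Row 0: #######  (0 black, running=0)
  Row 1: #.##.#.  (3 black, running=3)
  Row 2: ##.####  (1 black, running=4)
  Row 3: #.###.#  (2 black, running=6)
  Row 4: ##.###.  (2 black, running=8)
  Row 5: .##.#.#  (3 black, running=11)
  Row 6: #.##.##  (2 black, running=13)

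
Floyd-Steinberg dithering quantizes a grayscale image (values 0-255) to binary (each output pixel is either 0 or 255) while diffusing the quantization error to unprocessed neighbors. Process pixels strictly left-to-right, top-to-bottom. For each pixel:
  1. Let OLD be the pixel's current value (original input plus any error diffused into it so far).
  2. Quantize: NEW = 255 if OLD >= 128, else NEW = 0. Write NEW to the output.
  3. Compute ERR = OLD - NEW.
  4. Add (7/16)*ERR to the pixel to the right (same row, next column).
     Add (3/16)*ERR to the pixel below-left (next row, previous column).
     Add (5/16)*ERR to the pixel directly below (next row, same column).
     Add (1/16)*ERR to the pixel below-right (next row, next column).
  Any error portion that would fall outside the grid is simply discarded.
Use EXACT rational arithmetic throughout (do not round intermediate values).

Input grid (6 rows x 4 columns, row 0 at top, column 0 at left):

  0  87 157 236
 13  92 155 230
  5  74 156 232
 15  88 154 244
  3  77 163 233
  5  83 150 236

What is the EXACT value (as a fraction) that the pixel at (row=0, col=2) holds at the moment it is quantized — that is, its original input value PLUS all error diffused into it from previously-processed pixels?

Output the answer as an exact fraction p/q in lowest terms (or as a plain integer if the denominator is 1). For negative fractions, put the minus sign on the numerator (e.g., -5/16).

Answer: 3121/16

Derivation:
(0,0): OLD=0 → NEW=0, ERR=0
(0,1): OLD=87 → NEW=0, ERR=87
(0,2): OLD=3121/16 → NEW=255, ERR=-959/16
Target (0,2): original=157, with diffused error = 3121/16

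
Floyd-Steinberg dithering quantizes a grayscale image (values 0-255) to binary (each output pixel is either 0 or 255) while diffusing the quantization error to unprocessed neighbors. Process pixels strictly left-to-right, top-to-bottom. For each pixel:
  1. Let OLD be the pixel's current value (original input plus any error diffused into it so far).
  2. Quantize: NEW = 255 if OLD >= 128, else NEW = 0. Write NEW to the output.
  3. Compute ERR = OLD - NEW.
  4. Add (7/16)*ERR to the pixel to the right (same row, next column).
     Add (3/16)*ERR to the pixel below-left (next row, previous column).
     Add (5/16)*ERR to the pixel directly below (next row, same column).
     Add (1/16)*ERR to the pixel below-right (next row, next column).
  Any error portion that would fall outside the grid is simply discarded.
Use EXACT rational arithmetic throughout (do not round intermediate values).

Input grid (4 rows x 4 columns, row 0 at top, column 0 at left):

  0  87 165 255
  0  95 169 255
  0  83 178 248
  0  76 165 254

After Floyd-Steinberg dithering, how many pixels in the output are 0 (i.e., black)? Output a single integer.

(0,0): OLD=0 → NEW=0, ERR=0
(0,1): OLD=87 → NEW=0, ERR=87
(0,2): OLD=3249/16 → NEW=255, ERR=-831/16
(0,3): OLD=59463/256 → NEW=255, ERR=-5817/256
(1,0): OLD=261/16 → NEW=0, ERR=261/16
(1,1): OLD=15307/128 → NEW=0, ERR=15307/128
(1,2): OLD=844863/4096 → NEW=255, ERR=-199617/4096
(1,3): OLD=14636265/65536 → NEW=255, ERR=-2075415/65536
(2,0): OLD=56361/2048 → NEW=0, ERR=56361/2048
(2,1): OLD=8145627/65536 → NEW=0, ERR=8145627/65536
(2,2): OLD=28663437/131072 → NEW=255, ERR=-4759923/131072
(2,3): OLD=459632341/2097152 → NEW=255, ERR=-75141419/2097152
(3,0): OLD=33454641/1048576 → NEW=0, ERR=33454641/1048576
(3,1): OLD=2075519743/16777216 → NEW=0, ERR=2075519743/16777216
(3,2): OLD=56056024177/268435456 → NEW=255, ERR=-12395017103/268435456
(3,3): OLD=946317742999/4294967296 → NEW=255, ERR=-148898917481/4294967296
Output grid:
  Row 0: ..##  (2 black, running=2)
  Row 1: ..##  (2 black, running=4)
  Row 2: ..##  (2 black, running=6)
  Row 3: ..##  (2 black, running=8)

Answer: 8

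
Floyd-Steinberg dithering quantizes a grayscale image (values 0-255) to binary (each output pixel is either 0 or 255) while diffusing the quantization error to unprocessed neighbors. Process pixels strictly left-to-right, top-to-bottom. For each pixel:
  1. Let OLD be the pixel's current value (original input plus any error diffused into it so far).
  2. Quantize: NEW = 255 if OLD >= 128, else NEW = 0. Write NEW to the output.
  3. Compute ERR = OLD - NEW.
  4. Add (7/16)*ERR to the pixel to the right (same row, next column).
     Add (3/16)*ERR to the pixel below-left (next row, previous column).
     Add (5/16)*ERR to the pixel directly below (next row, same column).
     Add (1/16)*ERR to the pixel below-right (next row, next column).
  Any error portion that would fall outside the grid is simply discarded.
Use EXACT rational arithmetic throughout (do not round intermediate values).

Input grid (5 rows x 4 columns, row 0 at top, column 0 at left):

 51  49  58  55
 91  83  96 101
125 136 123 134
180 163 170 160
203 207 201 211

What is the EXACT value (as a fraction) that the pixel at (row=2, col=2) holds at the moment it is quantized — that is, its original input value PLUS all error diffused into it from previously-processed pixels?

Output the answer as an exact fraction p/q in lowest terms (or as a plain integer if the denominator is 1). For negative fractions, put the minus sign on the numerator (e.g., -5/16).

Answer: 379816453/2097152

Derivation:
(0,0): OLD=51 → NEW=0, ERR=51
(0,1): OLD=1141/16 → NEW=0, ERR=1141/16
(0,2): OLD=22835/256 → NEW=0, ERR=22835/256
(0,3): OLD=385125/4096 → NEW=0, ERR=385125/4096
(1,0): OLD=30799/256 → NEW=0, ERR=30799/256
(1,1): OLD=364201/2048 → NEW=255, ERR=-158039/2048
(1,2): OLD=7353181/65536 → NEW=0, ERR=7353181/65536
(1,3): OLD=194034203/1048576 → NEW=255, ERR=-73352677/1048576
(2,0): OLD=4853843/32768 → NEW=255, ERR=-3501997/32768
(2,1): OLD=98236225/1048576 → NEW=0, ERR=98236225/1048576
(2,2): OLD=379816453/2097152 → NEW=255, ERR=-154957307/2097152
Target (2,2): original=123, with diffused error = 379816453/2097152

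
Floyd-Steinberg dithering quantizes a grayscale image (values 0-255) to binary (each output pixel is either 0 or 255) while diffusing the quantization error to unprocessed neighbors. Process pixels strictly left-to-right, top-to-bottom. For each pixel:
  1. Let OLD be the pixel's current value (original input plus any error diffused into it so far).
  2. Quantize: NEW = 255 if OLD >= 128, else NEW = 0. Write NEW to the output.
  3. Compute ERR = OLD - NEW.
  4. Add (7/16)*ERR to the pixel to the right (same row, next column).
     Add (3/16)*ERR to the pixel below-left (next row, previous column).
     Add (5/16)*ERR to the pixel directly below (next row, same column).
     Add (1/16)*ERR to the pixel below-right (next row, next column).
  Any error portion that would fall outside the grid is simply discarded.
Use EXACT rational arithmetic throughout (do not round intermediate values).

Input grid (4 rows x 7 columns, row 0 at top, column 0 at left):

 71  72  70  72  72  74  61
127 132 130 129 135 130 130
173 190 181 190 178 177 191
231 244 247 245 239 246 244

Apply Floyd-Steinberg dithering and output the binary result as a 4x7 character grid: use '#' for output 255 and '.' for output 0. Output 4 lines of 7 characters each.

(0,0): OLD=71 → NEW=0, ERR=71
(0,1): OLD=1649/16 → NEW=0, ERR=1649/16
(0,2): OLD=29463/256 → NEW=0, ERR=29463/256
(0,3): OLD=501153/4096 → NEW=0, ERR=501153/4096
(0,4): OLD=8226663/65536 → NEW=0, ERR=8226663/65536
(0,5): OLD=135181265/1048576 → NEW=255, ERR=-132205615/1048576
(0,6): OLD=97970871/16777216 → NEW=0, ERR=97970871/16777216
(1,0): OLD=43139/256 → NEW=255, ERR=-22141/256
(1,1): OLD=312085/2048 → NEW=255, ERR=-210155/2048
(1,2): OLD=9860153/65536 → NEW=255, ERR=-6851527/65536
(1,3): OLD=39905093/262144 → NEW=255, ERR=-26941627/262144
(1,4): OLD=1900369967/16777216 → NEW=0, ERR=1900369967/16777216
(1,5): OLD=20011344095/134217728 → NEW=255, ERR=-14214176545/134217728
(1,6): OLD=166670154545/2147483648 → NEW=0, ERR=166670154545/2147483648
(2,0): OLD=4152759/32768 → NEW=0, ERR=4152759/32768
(2,1): OLD=197520589/1048576 → NEW=255, ERR=-69866291/1048576
(2,2): OLD=1568591015/16777216 → NEW=0, ERR=1568591015/16777216
(2,3): OLD=28654336047/134217728 → NEW=255, ERR=-5571184593/134217728
(2,4): OLD=181415976607/1073741824 → NEW=255, ERR=-92388188513/1073741824
(2,5): OLD=4394362747765/34359738368 → NEW=0, ERR=4394362747765/34359738368
(2,6): OLD=145458682855043/549755813888 → NEW=255, ERR=5270950313603/549755813888
(3,0): OLD=4330379463/16777216 → NEW=255, ERR=52189383/16777216
(3,1): OLD=33553129659/134217728 → NEW=255, ERR=-672390981/134217728
(3,2): OLD=281404462881/1073741824 → NEW=255, ERR=7600297761/1073741824
(3,3): OLD=965661977527/4294967296 → NEW=255, ERR=-129554682953/4294967296
(3,4): OLD=121111332099271/549755813888 → NEW=255, ERR=-19076400442169/549755813888
(3,5): OLD=1175181599305669/4398046511104 → NEW=255, ERR=53679738974149/4398046511104
(3,6): OLD=18319048196427099/70368744177664 → NEW=255, ERR=375018431122779/70368744177664
Row 0: .....#.
Row 1: ####.#.
Row 2: .#.##.#
Row 3: #######

Answer: .....#.
####.#.
.#.##.#
#######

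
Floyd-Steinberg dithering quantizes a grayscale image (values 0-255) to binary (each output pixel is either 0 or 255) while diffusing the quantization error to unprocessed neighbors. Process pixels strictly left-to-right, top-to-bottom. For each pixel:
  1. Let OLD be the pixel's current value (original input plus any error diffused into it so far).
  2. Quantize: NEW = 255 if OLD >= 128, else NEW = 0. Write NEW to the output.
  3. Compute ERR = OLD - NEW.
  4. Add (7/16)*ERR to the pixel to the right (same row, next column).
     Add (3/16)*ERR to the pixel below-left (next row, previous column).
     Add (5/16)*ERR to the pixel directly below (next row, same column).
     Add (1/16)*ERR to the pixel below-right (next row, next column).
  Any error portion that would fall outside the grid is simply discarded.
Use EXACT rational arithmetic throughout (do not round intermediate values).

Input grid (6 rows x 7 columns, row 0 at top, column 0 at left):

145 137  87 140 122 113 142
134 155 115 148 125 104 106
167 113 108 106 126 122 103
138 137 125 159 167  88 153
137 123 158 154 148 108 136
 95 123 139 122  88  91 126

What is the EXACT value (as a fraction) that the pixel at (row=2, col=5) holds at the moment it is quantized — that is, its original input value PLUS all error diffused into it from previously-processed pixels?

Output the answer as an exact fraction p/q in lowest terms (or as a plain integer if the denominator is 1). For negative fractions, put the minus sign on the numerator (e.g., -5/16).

(0,0): OLD=145 → NEW=255, ERR=-110
(0,1): OLD=711/8 → NEW=0, ERR=711/8
(0,2): OLD=16113/128 → NEW=0, ERR=16113/128
(0,3): OLD=399511/2048 → NEW=255, ERR=-122729/2048
(0,4): OLD=3138593/32768 → NEW=0, ERR=3138593/32768
(0,5): OLD=81214695/524288 → NEW=255, ERR=-52478745/524288
(0,6): OLD=823831121/8388608 → NEW=0, ERR=823831121/8388608
(1,0): OLD=14885/128 → NEW=0, ERR=14885/128
(1,1): OLD=256387/1024 → NEW=255, ERR=-4733/1024
(1,2): OLD=4804927/32768 → NEW=255, ERR=-3550913/32768
(1,3): OLD=14115155/131072 → NEW=0, ERR=14115155/131072
(1,4): OLD=1506032921/8388608 → NEW=255, ERR=-633062119/8388608
(1,5): OLD=4301941225/67108864 → NEW=0, ERR=4301941225/67108864
(1,6): OLD=170166187399/1073741824 → NEW=255, ERR=-103637977721/1073741824
(2,0): OLD=3317329/16384 → NEW=255, ERR=-860591/16384
(2,1): OLD=39596811/524288 → NEW=0, ERR=39596811/524288
(2,2): OLD=1066032865/8388608 → NEW=0, ERR=1066032865/8388608
(2,3): OLD=11698969369/67108864 → NEW=255, ERR=-5413790951/67108864
(2,4): OLD=46102615721/536870912 → NEW=0, ERR=46102615721/536870912
(2,5): OLD=2693590074147/17179869184 → NEW=255, ERR=-1687276567773/17179869184
Target (2,5): original=122, with diffused error = 2693590074147/17179869184

Answer: 2693590074147/17179869184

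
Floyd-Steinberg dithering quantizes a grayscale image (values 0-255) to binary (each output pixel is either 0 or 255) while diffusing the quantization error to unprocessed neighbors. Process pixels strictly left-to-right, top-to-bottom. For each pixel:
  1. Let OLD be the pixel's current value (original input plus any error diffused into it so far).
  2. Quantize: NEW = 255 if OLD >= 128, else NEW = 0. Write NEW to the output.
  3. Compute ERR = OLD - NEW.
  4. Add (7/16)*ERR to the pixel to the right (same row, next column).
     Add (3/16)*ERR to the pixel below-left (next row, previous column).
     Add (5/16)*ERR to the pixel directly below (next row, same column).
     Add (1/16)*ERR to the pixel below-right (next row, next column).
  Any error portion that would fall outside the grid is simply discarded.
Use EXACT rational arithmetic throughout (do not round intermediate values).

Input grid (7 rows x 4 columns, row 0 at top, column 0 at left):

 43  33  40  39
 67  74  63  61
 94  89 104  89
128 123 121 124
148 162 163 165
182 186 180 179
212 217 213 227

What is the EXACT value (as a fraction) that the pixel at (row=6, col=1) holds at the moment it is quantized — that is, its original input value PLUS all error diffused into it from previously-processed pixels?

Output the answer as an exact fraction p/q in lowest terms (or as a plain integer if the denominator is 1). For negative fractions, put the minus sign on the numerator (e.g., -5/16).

Answer: 881831397757487053/4503599627370496

Derivation:
(0,0): OLD=43 → NEW=0, ERR=43
(0,1): OLD=829/16 → NEW=0, ERR=829/16
(0,2): OLD=16043/256 → NEW=0, ERR=16043/256
(0,3): OLD=272045/4096 → NEW=0, ERR=272045/4096
(1,0): OLD=23079/256 → NEW=0, ERR=23079/256
(1,1): OLD=295057/2048 → NEW=255, ERR=-227183/2048
(1,2): OLD=3260005/65536 → NEW=0, ERR=3260005/65536
(1,3): OLD=112653779/1048576 → NEW=0, ERR=112653779/1048576
(2,0): OLD=3321803/32768 → NEW=0, ERR=3321803/32768
(2,1): OLD=119167465/1048576 → NEW=0, ERR=119167465/1048576
(2,2): OLD=382680845/2097152 → NEW=255, ERR=-152092915/2097152
(2,3): OLD=3152551993/33554432 → NEW=0, ERR=3152551993/33554432
(3,0): OLD=3036474523/16777216 → NEW=255, ERR=-1241715557/16777216
(3,1): OLD=31909482565/268435456 → NEW=0, ERR=31909482565/268435456
(3,2): OLD=751886074043/4294967296 → NEW=255, ERR=-343330586437/4294967296
(3,3): OLD=7824047995805/68719476736 → NEW=0, ERR=7824047995805/68719476736
(4,0): OLD=632046362943/4294967296 → NEW=255, ERR=-463170297537/4294967296
(4,1): OLD=4547625405885/34359738368 → NEW=255, ERR=-4214107877955/34359738368
(4,2): OLD=124397409645213/1099511627776 → NEW=0, ERR=124397409645213/1099511627776
(4,3): OLD=4311523774381659/17592186044416 → NEW=255, ERR=-174483666944421/17592186044416
(5,0): OLD=68886422592271/549755813888 → NEW=0, ERR=68886422592271/549755813888
(5,1): OLD=3816919892846537/17592186044416 → NEW=255, ERR=-669087548479543/17592186044416
(5,2): OLD=1664143797057253/8796093022208 → NEW=255, ERR=-578859923605787/8796093022208
(5,3): OLD=43397922120327709/281474976710656 → NEW=255, ERR=-28378196940889571/281474976710656
(6,0): OLD=68687260031983803/281474976710656 → NEW=255, ERR=-3088859029233477/281474976710656
(6,1): OLD=881831397757487053/4503599627370496 → NEW=255, ERR=-266586507221989427/4503599627370496
Target (6,1): original=217, with diffused error = 881831397757487053/4503599627370496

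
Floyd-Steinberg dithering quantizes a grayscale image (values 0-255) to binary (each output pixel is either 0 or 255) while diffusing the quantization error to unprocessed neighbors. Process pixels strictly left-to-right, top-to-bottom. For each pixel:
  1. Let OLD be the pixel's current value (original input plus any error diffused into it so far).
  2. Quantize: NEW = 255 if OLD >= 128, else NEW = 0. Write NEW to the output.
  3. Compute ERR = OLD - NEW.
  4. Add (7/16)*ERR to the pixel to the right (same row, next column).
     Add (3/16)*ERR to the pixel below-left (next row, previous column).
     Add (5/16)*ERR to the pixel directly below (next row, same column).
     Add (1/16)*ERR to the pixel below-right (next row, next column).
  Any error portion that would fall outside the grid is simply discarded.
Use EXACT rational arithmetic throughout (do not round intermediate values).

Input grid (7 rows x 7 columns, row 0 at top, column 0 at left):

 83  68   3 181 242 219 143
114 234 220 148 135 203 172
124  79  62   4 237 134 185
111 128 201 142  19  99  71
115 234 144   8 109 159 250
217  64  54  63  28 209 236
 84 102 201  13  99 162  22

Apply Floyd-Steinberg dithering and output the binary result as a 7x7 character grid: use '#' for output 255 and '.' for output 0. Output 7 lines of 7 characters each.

Answer: ...###.
###.###
....#.#
####...
.#...##
#..#.##
.##..#.

Derivation:
(0,0): OLD=83 → NEW=0, ERR=83
(0,1): OLD=1669/16 → NEW=0, ERR=1669/16
(0,2): OLD=12451/256 → NEW=0, ERR=12451/256
(0,3): OLD=828533/4096 → NEW=255, ERR=-215947/4096
(0,4): OLD=14348083/65536 → NEW=255, ERR=-2363597/65536
(0,5): OLD=213092965/1048576 → NEW=255, ERR=-54293915/1048576
(0,6): OLD=2019084483/16777216 → NEW=0, ERR=2019084483/16777216
(1,0): OLD=40831/256 → NEW=255, ERR=-24449/256
(1,1): OLD=489721/2048 → NEW=255, ERR=-32519/2048
(1,2): OLD=14738157/65536 → NEW=255, ERR=-1973523/65536
(1,3): OLD=30048873/262144 → NEW=0, ERR=30048873/262144
(1,4): OLD=2699040667/16777216 → NEW=255, ERR=-1579149413/16777216
(1,5): OLD=22273505547/134217728 → NEW=255, ERR=-11952015093/134217728
(1,6): OLD=359516840005/2147483648 → NEW=255, ERR=-188091490235/2147483648
(2,0): OLD=2987715/32768 → NEW=0, ERR=2987715/32768
(2,1): OLD=107282961/1048576 → NEW=0, ERR=107282961/1048576
(2,2): OLD=1977223027/16777216 → NEW=0, ERR=1977223027/16777216
(2,3): OLD=9643636123/134217728 → NEW=0, ERR=9643636123/134217728
(2,4): OLD=246411039307/1073741824 → NEW=255, ERR=-27393125813/1073741824
(2,5): OLD=2498134376921/34359738368 → NEW=0, ERR=2498134376921/34359738368
(2,6): OLD=101084731125119/549755813888 → NEW=255, ERR=-39103001416321/549755813888
(3,0): OLD=2662154259/16777216 → NEW=255, ERR=-1616035821/16777216
(3,1): OLD=19545751831/134217728 → NEW=255, ERR=-14679768809/134217728
(3,2): OLD=225318940021/1073741824 → NEW=255, ERR=-48485225099/1073741824
(3,3): OLD=632563297411/4294967296 → NEW=255, ERR=-462653363069/4294967296
(3,4): OLD=-9882954019821/549755813888 → NEW=0, ERR=-9882954019821/549755813888
(3,5): OLD=435074498274153/4398046511104 → NEW=0, ERR=435074498274153/4398046511104
(3,6): OLD=6797343468126263/70368744177664 → NEW=0, ERR=6797343468126263/70368744177664
(4,0): OLD=138279880253/2147483648 → NEW=0, ERR=138279880253/2147483648
(4,1): OLD=7335992499481/34359738368 → NEW=255, ERR=-1425740784359/34359738368
(4,2): OLD=46565314164759/549755813888 → NEW=0, ERR=46565314164759/549755813888
(4,3): OLD=22877246828333/4398046511104 → NEW=0, ERR=22877246828333/4398046511104
(4,4): OLD=4133241066705335/35184372088832 → NEW=0, ERR=4133241066705335/35184372088832
(4,5): OLD=290816432273625847/1125899906842624 → NEW=255, ERR=3711956028756727/1125899906842624
(4,6): OLD=5184749868580077297/18014398509481984 → NEW=255, ERR=591078248662171377/18014398509481984
(5,0): OLD=126082179680859/549755813888 → NEW=255, ERR=-14105552860581/549755813888
(5,1): OLD=262623706243785/4398046511104 → NEW=0, ERR=262623706243785/4398046511104
(5,2): OLD=3693513807988879/35184372088832 → NEW=0, ERR=3693513807988879/35184372088832
(5,3): OLD=38807718450629355/281474976710656 → NEW=255, ERR=-32968400610587925/281474976710656
(5,4): OLD=259598955116210681/18014398509481984 → NEW=0, ERR=259598955116210681/18014398509481984
(5,5): OLD=33121875977980706537/144115188075855872 → NEW=255, ERR=-3627496981362540823/144115188075855872
(5,6): OLD=542904731623061703047/2305843009213693952 → NEW=255, ERR=-45085235726430254713/2305843009213693952
(6,0): OLD=6134623515231891/70368744177664 → NEW=0, ERR=6134623515231891/70368744177664
(6,1): OLD=199149623685852591/1125899906842624 → NEW=255, ERR=-87954852559016529/1125899906842624
(6,2): OLD=3267783203242337581/18014398509481984 → NEW=255, ERR=-1325888416675568339/18014398509481984
(6,3): OLD=-6707118143552961805/144115188075855872 → NEW=0, ERR=-6707118143552961805/144115188075855872
(6,4): OLD=20493784631903094473/288230376151711744 → NEW=0, ERR=20493784631903094473/288230376151711744
(6,5): OLD=6732170219835048951261/36893488147419103232 → NEW=255, ERR=-2675669257756822372899/36893488147419103232
(6,6): OLD=-10278635061749463100357/590295810358705651712 → NEW=0, ERR=-10278635061749463100357/590295810358705651712
Row 0: ...###.
Row 1: ###.###
Row 2: ....#.#
Row 3: ####...
Row 4: .#...##
Row 5: #..#.##
Row 6: .##..#.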